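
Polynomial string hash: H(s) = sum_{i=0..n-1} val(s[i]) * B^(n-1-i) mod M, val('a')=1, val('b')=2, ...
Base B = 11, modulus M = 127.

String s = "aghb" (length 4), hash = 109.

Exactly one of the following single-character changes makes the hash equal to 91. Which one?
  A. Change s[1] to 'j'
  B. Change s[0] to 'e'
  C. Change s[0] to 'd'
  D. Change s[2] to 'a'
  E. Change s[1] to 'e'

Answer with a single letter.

Answer: A

Derivation:
Option A: s[1]='g'->'j', delta=(10-7)*11^2 mod 127 = 109, hash=109+109 mod 127 = 91 <-- target
Option B: s[0]='a'->'e', delta=(5-1)*11^3 mod 127 = 117, hash=109+117 mod 127 = 99
Option C: s[0]='a'->'d', delta=(4-1)*11^3 mod 127 = 56, hash=109+56 mod 127 = 38
Option D: s[2]='h'->'a', delta=(1-8)*11^1 mod 127 = 50, hash=109+50 mod 127 = 32
Option E: s[1]='g'->'e', delta=(5-7)*11^2 mod 127 = 12, hash=109+12 mod 127 = 121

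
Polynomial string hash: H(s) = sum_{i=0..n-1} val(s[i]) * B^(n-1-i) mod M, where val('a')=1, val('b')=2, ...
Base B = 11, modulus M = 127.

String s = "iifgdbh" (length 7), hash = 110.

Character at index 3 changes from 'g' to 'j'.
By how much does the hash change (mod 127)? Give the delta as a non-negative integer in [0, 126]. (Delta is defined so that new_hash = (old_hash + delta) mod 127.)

Delta formula: (val(new) - val(old)) * B^(n-1-k) mod M
  val('j') - val('g') = 10 - 7 = 3
  B^(n-1-k) = 11^3 mod 127 = 61
  Delta = 3 * 61 mod 127 = 56

Answer: 56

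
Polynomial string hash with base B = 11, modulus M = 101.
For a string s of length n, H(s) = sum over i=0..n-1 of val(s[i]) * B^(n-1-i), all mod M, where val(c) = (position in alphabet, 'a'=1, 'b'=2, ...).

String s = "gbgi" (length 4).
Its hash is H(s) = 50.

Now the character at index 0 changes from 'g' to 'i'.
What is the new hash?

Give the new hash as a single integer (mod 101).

Answer: 86

Derivation:
val('g') = 7, val('i') = 9
Position k = 0, exponent = n-1-k = 3
B^3 mod M = 11^3 mod 101 = 18
Delta = (9 - 7) * 18 mod 101 = 36
New hash = (50 + 36) mod 101 = 86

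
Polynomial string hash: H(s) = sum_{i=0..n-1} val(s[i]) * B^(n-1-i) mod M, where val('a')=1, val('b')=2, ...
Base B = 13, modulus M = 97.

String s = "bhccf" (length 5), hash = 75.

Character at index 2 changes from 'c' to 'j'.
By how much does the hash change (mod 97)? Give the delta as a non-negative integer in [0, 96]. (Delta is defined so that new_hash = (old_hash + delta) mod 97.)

Answer: 19

Derivation:
Delta formula: (val(new) - val(old)) * B^(n-1-k) mod M
  val('j') - val('c') = 10 - 3 = 7
  B^(n-1-k) = 13^2 mod 97 = 72
  Delta = 7 * 72 mod 97 = 19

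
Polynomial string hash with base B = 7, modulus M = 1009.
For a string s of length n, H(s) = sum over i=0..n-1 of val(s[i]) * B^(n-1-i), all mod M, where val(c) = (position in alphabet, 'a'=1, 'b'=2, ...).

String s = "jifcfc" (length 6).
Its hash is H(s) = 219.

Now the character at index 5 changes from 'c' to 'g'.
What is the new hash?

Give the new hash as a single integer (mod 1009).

Answer: 223

Derivation:
val('c') = 3, val('g') = 7
Position k = 5, exponent = n-1-k = 0
B^0 mod M = 7^0 mod 1009 = 1
Delta = (7 - 3) * 1 mod 1009 = 4
New hash = (219 + 4) mod 1009 = 223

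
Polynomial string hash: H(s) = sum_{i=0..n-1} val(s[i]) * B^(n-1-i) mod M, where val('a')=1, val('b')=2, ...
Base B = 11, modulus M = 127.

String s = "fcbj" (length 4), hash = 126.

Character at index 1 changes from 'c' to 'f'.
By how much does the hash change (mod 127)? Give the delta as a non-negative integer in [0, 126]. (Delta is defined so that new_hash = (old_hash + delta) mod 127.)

Delta formula: (val(new) - val(old)) * B^(n-1-k) mod M
  val('f') - val('c') = 6 - 3 = 3
  B^(n-1-k) = 11^2 mod 127 = 121
  Delta = 3 * 121 mod 127 = 109

Answer: 109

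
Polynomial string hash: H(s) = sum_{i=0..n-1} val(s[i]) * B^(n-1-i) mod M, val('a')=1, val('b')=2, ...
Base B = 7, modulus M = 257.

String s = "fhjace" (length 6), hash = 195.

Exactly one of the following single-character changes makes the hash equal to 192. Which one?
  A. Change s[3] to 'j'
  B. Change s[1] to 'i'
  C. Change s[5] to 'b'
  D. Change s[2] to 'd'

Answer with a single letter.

Option A: s[3]='a'->'j', delta=(10-1)*7^2 mod 257 = 184, hash=195+184 mod 257 = 122
Option B: s[1]='h'->'i', delta=(9-8)*7^4 mod 257 = 88, hash=195+88 mod 257 = 26
Option C: s[5]='e'->'b', delta=(2-5)*7^0 mod 257 = 254, hash=195+254 mod 257 = 192 <-- target
Option D: s[2]='j'->'d', delta=(4-10)*7^3 mod 257 = 255, hash=195+255 mod 257 = 193

Answer: C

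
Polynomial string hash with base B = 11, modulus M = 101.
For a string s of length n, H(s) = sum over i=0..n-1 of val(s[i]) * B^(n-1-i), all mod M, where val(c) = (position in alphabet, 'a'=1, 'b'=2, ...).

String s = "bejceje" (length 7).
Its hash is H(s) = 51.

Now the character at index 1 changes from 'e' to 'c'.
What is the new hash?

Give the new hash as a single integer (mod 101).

val('e') = 5, val('c') = 3
Position k = 1, exponent = n-1-k = 5
B^5 mod M = 11^5 mod 101 = 57
Delta = (3 - 5) * 57 mod 101 = 88
New hash = (51 + 88) mod 101 = 38

Answer: 38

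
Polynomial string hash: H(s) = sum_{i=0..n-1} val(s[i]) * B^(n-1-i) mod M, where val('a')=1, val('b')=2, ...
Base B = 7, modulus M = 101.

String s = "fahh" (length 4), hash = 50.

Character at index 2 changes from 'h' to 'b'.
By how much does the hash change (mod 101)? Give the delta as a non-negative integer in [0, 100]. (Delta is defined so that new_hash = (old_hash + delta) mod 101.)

Delta formula: (val(new) - val(old)) * B^(n-1-k) mod M
  val('b') - val('h') = 2 - 8 = -6
  B^(n-1-k) = 7^1 mod 101 = 7
  Delta = -6 * 7 mod 101 = 59

Answer: 59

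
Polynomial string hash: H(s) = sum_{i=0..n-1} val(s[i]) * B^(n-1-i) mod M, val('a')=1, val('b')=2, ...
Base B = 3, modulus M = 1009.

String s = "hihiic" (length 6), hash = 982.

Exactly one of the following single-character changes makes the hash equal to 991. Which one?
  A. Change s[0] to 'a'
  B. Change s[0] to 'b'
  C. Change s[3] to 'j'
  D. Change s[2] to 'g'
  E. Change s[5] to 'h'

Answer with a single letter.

Answer: C

Derivation:
Option A: s[0]='h'->'a', delta=(1-8)*3^5 mod 1009 = 317, hash=982+317 mod 1009 = 290
Option B: s[0]='h'->'b', delta=(2-8)*3^5 mod 1009 = 560, hash=982+560 mod 1009 = 533
Option C: s[3]='i'->'j', delta=(10-9)*3^2 mod 1009 = 9, hash=982+9 mod 1009 = 991 <-- target
Option D: s[2]='h'->'g', delta=(7-8)*3^3 mod 1009 = 982, hash=982+982 mod 1009 = 955
Option E: s[5]='c'->'h', delta=(8-3)*3^0 mod 1009 = 5, hash=982+5 mod 1009 = 987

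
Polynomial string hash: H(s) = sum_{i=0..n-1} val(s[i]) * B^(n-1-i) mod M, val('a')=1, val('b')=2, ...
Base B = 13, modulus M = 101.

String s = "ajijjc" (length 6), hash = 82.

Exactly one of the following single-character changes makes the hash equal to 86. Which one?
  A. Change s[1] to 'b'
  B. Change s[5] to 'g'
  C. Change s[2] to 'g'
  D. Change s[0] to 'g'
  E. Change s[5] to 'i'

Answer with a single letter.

Answer: B

Derivation:
Option A: s[1]='j'->'b', delta=(2-10)*13^4 mod 101 = 75, hash=82+75 mod 101 = 56
Option B: s[5]='c'->'g', delta=(7-3)*13^0 mod 101 = 4, hash=82+4 mod 101 = 86 <-- target
Option C: s[2]='i'->'g', delta=(7-9)*13^3 mod 101 = 50, hash=82+50 mod 101 = 31
Option D: s[0]='a'->'g', delta=(7-1)*13^5 mod 101 = 1, hash=82+1 mod 101 = 83
Option E: s[5]='c'->'i', delta=(9-3)*13^0 mod 101 = 6, hash=82+6 mod 101 = 88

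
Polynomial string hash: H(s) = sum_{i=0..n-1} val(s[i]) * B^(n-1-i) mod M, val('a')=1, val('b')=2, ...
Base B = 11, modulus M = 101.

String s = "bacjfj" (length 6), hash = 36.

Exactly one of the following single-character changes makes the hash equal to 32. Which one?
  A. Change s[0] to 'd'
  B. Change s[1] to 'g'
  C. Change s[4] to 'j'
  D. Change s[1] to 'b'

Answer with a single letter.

Answer: D

Derivation:
Option A: s[0]='b'->'d', delta=(4-2)*11^5 mod 101 = 13, hash=36+13 mod 101 = 49
Option B: s[1]='a'->'g', delta=(7-1)*11^4 mod 101 = 77, hash=36+77 mod 101 = 12
Option C: s[4]='f'->'j', delta=(10-6)*11^1 mod 101 = 44, hash=36+44 mod 101 = 80
Option D: s[1]='a'->'b', delta=(2-1)*11^4 mod 101 = 97, hash=36+97 mod 101 = 32 <-- target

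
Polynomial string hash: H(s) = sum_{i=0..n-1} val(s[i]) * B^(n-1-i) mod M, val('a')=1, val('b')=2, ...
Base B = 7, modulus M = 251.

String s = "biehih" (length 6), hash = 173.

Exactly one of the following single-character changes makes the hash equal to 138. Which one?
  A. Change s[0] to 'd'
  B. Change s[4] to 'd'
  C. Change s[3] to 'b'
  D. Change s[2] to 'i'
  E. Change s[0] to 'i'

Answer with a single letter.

Option A: s[0]='b'->'d', delta=(4-2)*7^5 mod 251 = 231, hash=173+231 mod 251 = 153
Option B: s[4]='i'->'d', delta=(4-9)*7^1 mod 251 = 216, hash=173+216 mod 251 = 138 <-- target
Option C: s[3]='h'->'b', delta=(2-8)*7^2 mod 251 = 208, hash=173+208 mod 251 = 130
Option D: s[2]='e'->'i', delta=(9-5)*7^3 mod 251 = 117, hash=173+117 mod 251 = 39
Option E: s[0]='b'->'i', delta=(9-2)*7^5 mod 251 = 181, hash=173+181 mod 251 = 103

Answer: B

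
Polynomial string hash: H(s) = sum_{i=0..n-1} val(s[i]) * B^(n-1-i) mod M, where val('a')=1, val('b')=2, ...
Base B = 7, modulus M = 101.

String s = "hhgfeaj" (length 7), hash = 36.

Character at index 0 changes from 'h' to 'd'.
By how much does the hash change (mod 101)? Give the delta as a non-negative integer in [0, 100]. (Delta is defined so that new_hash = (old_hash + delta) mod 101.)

Answer: 64

Derivation:
Delta formula: (val(new) - val(old)) * B^(n-1-k) mod M
  val('d') - val('h') = 4 - 8 = -4
  B^(n-1-k) = 7^6 mod 101 = 85
  Delta = -4 * 85 mod 101 = 64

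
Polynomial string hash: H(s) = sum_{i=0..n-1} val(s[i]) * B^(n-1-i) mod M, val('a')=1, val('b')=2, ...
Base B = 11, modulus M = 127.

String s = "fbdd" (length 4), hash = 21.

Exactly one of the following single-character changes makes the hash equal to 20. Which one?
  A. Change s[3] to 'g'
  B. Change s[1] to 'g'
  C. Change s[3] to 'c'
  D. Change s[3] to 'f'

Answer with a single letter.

Answer: C

Derivation:
Option A: s[3]='d'->'g', delta=(7-4)*11^0 mod 127 = 3, hash=21+3 mod 127 = 24
Option B: s[1]='b'->'g', delta=(7-2)*11^2 mod 127 = 97, hash=21+97 mod 127 = 118
Option C: s[3]='d'->'c', delta=(3-4)*11^0 mod 127 = 126, hash=21+126 mod 127 = 20 <-- target
Option D: s[3]='d'->'f', delta=(6-4)*11^0 mod 127 = 2, hash=21+2 mod 127 = 23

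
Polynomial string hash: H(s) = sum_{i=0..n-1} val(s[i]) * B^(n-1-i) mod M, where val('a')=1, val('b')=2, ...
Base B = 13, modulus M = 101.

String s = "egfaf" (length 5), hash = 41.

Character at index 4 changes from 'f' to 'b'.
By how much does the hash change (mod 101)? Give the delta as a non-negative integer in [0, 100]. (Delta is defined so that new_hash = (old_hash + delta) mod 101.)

Delta formula: (val(new) - val(old)) * B^(n-1-k) mod M
  val('b') - val('f') = 2 - 6 = -4
  B^(n-1-k) = 13^0 mod 101 = 1
  Delta = -4 * 1 mod 101 = 97

Answer: 97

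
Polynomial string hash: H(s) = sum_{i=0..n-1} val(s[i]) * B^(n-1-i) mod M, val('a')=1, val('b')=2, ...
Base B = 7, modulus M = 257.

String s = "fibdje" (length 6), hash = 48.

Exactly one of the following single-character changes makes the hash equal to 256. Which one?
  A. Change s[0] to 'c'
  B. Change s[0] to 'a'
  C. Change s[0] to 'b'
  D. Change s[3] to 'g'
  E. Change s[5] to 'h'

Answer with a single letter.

Answer: A

Derivation:
Option A: s[0]='f'->'c', delta=(3-6)*7^5 mod 257 = 208, hash=48+208 mod 257 = 256 <-- target
Option B: s[0]='f'->'a', delta=(1-6)*7^5 mod 257 = 4, hash=48+4 mod 257 = 52
Option C: s[0]='f'->'b', delta=(2-6)*7^5 mod 257 = 106, hash=48+106 mod 257 = 154
Option D: s[3]='d'->'g', delta=(7-4)*7^2 mod 257 = 147, hash=48+147 mod 257 = 195
Option E: s[5]='e'->'h', delta=(8-5)*7^0 mod 257 = 3, hash=48+3 mod 257 = 51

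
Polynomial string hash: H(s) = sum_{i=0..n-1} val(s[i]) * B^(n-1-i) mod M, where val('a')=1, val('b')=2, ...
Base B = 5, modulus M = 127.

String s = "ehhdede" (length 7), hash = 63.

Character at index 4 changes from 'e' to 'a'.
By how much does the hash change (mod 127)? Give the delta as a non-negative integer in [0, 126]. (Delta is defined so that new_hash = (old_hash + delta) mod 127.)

Delta formula: (val(new) - val(old)) * B^(n-1-k) mod M
  val('a') - val('e') = 1 - 5 = -4
  B^(n-1-k) = 5^2 mod 127 = 25
  Delta = -4 * 25 mod 127 = 27

Answer: 27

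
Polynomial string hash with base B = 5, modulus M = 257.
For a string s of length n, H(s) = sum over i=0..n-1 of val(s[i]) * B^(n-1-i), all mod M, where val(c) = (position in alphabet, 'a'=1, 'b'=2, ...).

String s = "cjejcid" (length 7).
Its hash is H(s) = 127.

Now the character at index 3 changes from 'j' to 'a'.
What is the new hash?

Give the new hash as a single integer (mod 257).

Answer: 30

Derivation:
val('j') = 10, val('a') = 1
Position k = 3, exponent = n-1-k = 3
B^3 mod M = 5^3 mod 257 = 125
Delta = (1 - 10) * 125 mod 257 = 160
New hash = (127 + 160) mod 257 = 30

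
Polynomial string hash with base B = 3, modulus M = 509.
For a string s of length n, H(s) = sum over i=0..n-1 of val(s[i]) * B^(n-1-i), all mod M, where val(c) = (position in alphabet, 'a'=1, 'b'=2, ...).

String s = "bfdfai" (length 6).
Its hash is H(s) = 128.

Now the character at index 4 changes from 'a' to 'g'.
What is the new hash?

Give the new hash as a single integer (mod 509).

Answer: 146

Derivation:
val('a') = 1, val('g') = 7
Position k = 4, exponent = n-1-k = 1
B^1 mod M = 3^1 mod 509 = 3
Delta = (7 - 1) * 3 mod 509 = 18
New hash = (128 + 18) mod 509 = 146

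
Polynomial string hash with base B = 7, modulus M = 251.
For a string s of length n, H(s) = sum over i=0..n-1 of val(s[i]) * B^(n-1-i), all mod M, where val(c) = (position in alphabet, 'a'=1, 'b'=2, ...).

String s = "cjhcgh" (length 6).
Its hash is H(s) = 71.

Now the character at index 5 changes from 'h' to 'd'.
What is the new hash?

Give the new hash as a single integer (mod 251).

Answer: 67

Derivation:
val('h') = 8, val('d') = 4
Position k = 5, exponent = n-1-k = 0
B^0 mod M = 7^0 mod 251 = 1
Delta = (4 - 8) * 1 mod 251 = 247
New hash = (71 + 247) mod 251 = 67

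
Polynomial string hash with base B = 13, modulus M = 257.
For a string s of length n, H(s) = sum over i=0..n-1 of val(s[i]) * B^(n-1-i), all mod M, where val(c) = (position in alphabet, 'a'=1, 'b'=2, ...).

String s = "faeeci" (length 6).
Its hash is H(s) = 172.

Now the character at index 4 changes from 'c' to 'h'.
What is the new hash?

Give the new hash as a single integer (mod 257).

Answer: 237

Derivation:
val('c') = 3, val('h') = 8
Position k = 4, exponent = n-1-k = 1
B^1 mod M = 13^1 mod 257 = 13
Delta = (8 - 3) * 13 mod 257 = 65
New hash = (172 + 65) mod 257 = 237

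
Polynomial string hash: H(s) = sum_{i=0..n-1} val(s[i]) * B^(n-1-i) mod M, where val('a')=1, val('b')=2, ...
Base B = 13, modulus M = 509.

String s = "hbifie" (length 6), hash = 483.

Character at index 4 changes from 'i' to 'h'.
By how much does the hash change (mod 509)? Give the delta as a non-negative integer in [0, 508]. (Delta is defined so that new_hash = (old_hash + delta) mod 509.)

Delta formula: (val(new) - val(old)) * B^(n-1-k) mod M
  val('h') - val('i') = 8 - 9 = -1
  B^(n-1-k) = 13^1 mod 509 = 13
  Delta = -1 * 13 mod 509 = 496

Answer: 496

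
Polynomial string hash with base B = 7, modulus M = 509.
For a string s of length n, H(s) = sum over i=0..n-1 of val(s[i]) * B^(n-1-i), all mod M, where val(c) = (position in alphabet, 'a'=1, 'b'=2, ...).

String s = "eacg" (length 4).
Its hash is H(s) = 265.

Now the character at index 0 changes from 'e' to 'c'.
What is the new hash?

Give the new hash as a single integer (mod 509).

Answer: 88

Derivation:
val('e') = 5, val('c') = 3
Position k = 0, exponent = n-1-k = 3
B^3 mod M = 7^3 mod 509 = 343
Delta = (3 - 5) * 343 mod 509 = 332
New hash = (265 + 332) mod 509 = 88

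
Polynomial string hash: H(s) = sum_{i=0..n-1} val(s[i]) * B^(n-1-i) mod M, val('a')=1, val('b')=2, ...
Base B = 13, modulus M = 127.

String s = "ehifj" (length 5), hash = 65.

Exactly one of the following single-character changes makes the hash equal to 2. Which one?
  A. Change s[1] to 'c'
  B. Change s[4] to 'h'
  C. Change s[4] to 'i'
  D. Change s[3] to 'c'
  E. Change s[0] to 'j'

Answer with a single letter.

Option A: s[1]='h'->'c', delta=(3-8)*13^3 mod 127 = 64, hash=65+64 mod 127 = 2 <-- target
Option B: s[4]='j'->'h', delta=(8-10)*13^0 mod 127 = 125, hash=65+125 mod 127 = 63
Option C: s[4]='j'->'i', delta=(9-10)*13^0 mod 127 = 126, hash=65+126 mod 127 = 64
Option D: s[3]='f'->'c', delta=(3-6)*13^1 mod 127 = 88, hash=65+88 mod 127 = 26
Option E: s[0]='e'->'j', delta=(10-5)*13^4 mod 127 = 57, hash=65+57 mod 127 = 122

Answer: A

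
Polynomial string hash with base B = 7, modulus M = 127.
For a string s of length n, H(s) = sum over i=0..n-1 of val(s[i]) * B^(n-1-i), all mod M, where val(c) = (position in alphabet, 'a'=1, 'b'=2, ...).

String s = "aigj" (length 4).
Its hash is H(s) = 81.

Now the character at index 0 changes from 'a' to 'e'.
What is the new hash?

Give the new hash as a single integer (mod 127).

val('a') = 1, val('e') = 5
Position k = 0, exponent = n-1-k = 3
B^3 mod M = 7^3 mod 127 = 89
Delta = (5 - 1) * 89 mod 127 = 102
New hash = (81 + 102) mod 127 = 56

Answer: 56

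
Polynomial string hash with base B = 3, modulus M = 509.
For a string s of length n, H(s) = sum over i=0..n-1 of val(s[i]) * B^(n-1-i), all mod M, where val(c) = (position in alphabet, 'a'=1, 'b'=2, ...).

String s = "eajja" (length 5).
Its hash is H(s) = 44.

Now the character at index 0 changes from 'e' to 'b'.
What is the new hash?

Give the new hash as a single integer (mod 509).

val('e') = 5, val('b') = 2
Position k = 0, exponent = n-1-k = 4
B^4 mod M = 3^4 mod 509 = 81
Delta = (2 - 5) * 81 mod 509 = 266
New hash = (44 + 266) mod 509 = 310

Answer: 310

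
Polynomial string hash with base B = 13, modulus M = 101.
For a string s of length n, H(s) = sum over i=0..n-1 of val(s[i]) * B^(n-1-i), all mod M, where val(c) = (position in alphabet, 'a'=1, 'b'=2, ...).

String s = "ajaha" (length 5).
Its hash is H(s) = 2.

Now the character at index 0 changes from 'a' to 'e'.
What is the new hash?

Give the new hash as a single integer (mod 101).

Answer: 15

Derivation:
val('a') = 1, val('e') = 5
Position k = 0, exponent = n-1-k = 4
B^4 mod M = 13^4 mod 101 = 79
Delta = (5 - 1) * 79 mod 101 = 13
New hash = (2 + 13) mod 101 = 15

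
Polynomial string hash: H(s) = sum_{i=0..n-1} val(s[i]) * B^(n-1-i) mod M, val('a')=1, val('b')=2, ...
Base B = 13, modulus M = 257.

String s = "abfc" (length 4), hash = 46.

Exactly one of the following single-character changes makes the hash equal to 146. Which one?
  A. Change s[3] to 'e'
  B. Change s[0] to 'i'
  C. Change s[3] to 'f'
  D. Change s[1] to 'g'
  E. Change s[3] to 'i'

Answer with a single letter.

Answer: B

Derivation:
Option A: s[3]='c'->'e', delta=(5-3)*13^0 mod 257 = 2, hash=46+2 mod 257 = 48
Option B: s[0]='a'->'i', delta=(9-1)*13^3 mod 257 = 100, hash=46+100 mod 257 = 146 <-- target
Option C: s[3]='c'->'f', delta=(6-3)*13^0 mod 257 = 3, hash=46+3 mod 257 = 49
Option D: s[1]='b'->'g', delta=(7-2)*13^2 mod 257 = 74, hash=46+74 mod 257 = 120
Option E: s[3]='c'->'i', delta=(9-3)*13^0 mod 257 = 6, hash=46+6 mod 257 = 52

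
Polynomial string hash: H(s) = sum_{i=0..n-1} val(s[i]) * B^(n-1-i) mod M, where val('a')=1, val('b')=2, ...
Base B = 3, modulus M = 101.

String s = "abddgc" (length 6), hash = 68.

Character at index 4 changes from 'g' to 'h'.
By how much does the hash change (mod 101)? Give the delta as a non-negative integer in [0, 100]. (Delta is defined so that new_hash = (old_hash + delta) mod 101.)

Answer: 3

Derivation:
Delta formula: (val(new) - val(old)) * B^(n-1-k) mod M
  val('h') - val('g') = 8 - 7 = 1
  B^(n-1-k) = 3^1 mod 101 = 3
  Delta = 1 * 3 mod 101 = 3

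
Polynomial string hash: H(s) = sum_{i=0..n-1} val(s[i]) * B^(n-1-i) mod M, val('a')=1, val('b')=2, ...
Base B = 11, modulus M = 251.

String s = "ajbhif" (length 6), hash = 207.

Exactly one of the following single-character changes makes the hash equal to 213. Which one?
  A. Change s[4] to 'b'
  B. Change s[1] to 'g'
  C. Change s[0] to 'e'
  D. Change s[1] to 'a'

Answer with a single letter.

Option A: s[4]='i'->'b', delta=(2-9)*11^1 mod 251 = 174, hash=207+174 mod 251 = 130
Option B: s[1]='j'->'g', delta=(7-10)*11^4 mod 251 = 2, hash=207+2 mod 251 = 209
Option C: s[0]='a'->'e', delta=(5-1)*11^5 mod 251 = 138, hash=207+138 mod 251 = 94
Option D: s[1]='j'->'a', delta=(1-10)*11^4 mod 251 = 6, hash=207+6 mod 251 = 213 <-- target

Answer: D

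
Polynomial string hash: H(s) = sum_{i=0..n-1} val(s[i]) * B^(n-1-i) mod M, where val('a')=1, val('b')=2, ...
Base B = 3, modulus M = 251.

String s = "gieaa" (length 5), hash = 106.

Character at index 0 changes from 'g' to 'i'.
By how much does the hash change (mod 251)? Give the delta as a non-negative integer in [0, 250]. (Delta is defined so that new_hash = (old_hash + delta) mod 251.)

Answer: 162

Derivation:
Delta formula: (val(new) - val(old)) * B^(n-1-k) mod M
  val('i') - val('g') = 9 - 7 = 2
  B^(n-1-k) = 3^4 mod 251 = 81
  Delta = 2 * 81 mod 251 = 162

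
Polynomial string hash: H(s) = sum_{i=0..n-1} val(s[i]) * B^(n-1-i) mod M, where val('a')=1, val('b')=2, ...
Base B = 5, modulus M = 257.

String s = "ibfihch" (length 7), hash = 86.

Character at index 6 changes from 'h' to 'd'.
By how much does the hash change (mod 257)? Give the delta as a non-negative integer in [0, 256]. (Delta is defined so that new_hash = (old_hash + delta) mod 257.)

Answer: 253

Derivation:
Delta formula: (val(new) - val(old)) * B^(n-1-k) mod M
  val('d') - val('h') = 4 - 8 = -4
  B^(n-1-k) = 5^0 mod 257 = 1
  Delta = -4 * 1 mod 257 = 253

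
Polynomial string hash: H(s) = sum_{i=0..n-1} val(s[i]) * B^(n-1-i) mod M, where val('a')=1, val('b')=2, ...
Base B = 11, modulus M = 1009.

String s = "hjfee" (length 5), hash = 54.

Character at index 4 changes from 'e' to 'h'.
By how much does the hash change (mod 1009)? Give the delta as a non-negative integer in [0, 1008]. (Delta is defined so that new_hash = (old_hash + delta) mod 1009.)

Answer: 3

Derivation:
Delta formula: (val(new) - val(old)) * B^(n-1-k) mod M
  val('h') - val('e') = 8 - 5 = 3
  B^(n-1-k) = 11^0 mod 1009 = 1
  Delta = 3 * 1 mod 1009 = 3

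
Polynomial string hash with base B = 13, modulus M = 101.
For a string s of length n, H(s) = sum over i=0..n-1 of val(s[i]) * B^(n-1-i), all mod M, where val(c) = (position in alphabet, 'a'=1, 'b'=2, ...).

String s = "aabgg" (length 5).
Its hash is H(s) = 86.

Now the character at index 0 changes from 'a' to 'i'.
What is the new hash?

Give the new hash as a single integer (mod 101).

val('a') = 1, val('i') = 9
Position k = 0, exponent = n-1-k = 4
B^4 mod M = 13^4 mod 101 = 79
Delta = (9 - 1) * 79 mod 101 = 26
New hash = (86 + 26) mod 101 = 11

Answer: 11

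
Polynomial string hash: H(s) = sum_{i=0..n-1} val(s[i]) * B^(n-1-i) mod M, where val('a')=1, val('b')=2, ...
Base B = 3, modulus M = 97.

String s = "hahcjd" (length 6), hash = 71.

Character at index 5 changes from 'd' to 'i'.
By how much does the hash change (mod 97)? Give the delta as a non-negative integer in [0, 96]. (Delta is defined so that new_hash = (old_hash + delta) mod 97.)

Delta formula: (val(new) - val(old)) * B^(n-1-k) mod M
  val('i') - val('d') = 9 - 4 = 5
  B^(n-1-k) = 3^0 mod 97 = 1
  Delta = 5 * 1 mod 97 = 5

Answer: 5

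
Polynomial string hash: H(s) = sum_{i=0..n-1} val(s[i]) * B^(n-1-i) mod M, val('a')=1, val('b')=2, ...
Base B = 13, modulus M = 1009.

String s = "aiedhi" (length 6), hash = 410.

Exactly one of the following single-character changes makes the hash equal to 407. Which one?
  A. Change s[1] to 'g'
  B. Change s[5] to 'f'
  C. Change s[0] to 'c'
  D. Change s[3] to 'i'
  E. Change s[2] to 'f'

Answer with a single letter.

Answer: B

Derivation:
Option A: s[1]='i'->'g', delta=(7-9)*13^4 mod 1009 = 391, hash=410+391 mod 1009 = 801
Option B: s[5]='i'->'f', delta=(6-9)*13^0 mod 1009 = 1006, hash=410+1006 mod 1009 = 407 <-- target
Option C: s[0]='a'->'c', delta=(3-1)*13^5 mod 1009 = 971, hash=410+971 mod 1009 = 372
Option D: s[3]='d'->'i', delta=(9-4)*13^2 mod 1009 = 845, hash=410+845 mod 1009 = 246
Option E: s[2]='e'->'f', delta=(6-5)*13^3 mod 1009 = 179, hash=410+179 mod 1009 = 589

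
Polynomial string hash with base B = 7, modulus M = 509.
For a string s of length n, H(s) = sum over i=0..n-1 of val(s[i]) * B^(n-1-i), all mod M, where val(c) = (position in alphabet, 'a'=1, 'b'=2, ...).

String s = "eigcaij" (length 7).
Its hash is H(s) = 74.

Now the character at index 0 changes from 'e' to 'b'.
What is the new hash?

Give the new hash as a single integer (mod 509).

Answer: 373

Derivation:
val('e') = 5, val('b') = 2
Position k = 0, exponent = n-1-k = 6
B^6 mod M = 7^6 mod 509 = 70
Delta = (2 - 5) * 70 mod 509 = 299
New hash = (74 + 299) mod 509 = 373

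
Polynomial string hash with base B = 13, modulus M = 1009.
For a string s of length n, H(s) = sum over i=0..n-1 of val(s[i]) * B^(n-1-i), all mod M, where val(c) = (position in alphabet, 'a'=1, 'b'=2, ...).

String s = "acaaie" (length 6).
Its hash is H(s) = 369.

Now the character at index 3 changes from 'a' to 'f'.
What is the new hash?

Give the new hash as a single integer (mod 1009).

val('a') = 1, val('f') = 6
Position k = 3, exponent = n-1-k = 2
B^2 mod M = 13^2 mod 1009 = 169
Delta = (6 - 1) * 169 mod 1009 = 845
New hash = (369 + 845) mod 1009 = 205

Answer: 205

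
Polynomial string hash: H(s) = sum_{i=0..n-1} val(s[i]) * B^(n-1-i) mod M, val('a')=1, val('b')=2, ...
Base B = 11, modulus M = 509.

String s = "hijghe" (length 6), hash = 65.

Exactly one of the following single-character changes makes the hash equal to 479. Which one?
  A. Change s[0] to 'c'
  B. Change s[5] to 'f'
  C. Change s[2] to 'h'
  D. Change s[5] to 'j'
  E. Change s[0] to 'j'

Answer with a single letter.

Answer: E

Derivation:
Option A: s[0]='h'->'c', delta=(3-8)*11^5 mod 509 = 492, hash=65+492 mod 509 = 48
Option B: s[5]='e'->'f', delta=(6-5)*11^0 mod 509 = 1, hash=65+1 mod 509 = 66
Option C: s[2]='j'->'h', delta=(8-10)*11^3 mod 509 = 392, hash=65+392 mod 509 = 457
Option D: s[5]='e'->'j', delta=(10-5)*11^0 mod 509 = 5, hash=65+5 mod 509 = 70
Option E: s[0]='h'->'j', delta=(10-8)*11^5 mod 509 = 414, hash=65+414 mod 509 = 479 <-- target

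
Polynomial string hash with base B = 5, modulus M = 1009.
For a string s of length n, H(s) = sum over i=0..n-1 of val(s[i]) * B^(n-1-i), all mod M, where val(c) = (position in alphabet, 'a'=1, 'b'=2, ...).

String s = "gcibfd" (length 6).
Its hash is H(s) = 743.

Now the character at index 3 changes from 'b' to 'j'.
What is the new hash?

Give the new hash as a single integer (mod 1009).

Answer: 943

Derivation:
val('b') = 2, val('j') = 10
Position k = 3, exponent = n-1-k = 2
B^2 mod M = 5^2 mod 1009 = 25
Delta = (10 - 2) * 25 mod 1009 = 200
New hash = (743 + 200) mod 1009 = 943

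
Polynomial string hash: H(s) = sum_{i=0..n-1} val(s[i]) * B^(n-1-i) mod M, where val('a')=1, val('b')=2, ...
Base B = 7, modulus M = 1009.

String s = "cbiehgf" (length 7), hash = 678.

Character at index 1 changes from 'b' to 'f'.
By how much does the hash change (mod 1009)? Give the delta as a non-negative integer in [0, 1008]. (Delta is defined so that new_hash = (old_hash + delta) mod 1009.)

Answer: 634

Derivation:
Delta formula: (val(new) - val(old)) * B^(n-1-k) mod M
  val('f') - val('b') = 6 - 2 = 4
  B^(n-1-k) = 7^5 mod 1009 = 663
  Delta = 4 * 663 mod 1009 = 634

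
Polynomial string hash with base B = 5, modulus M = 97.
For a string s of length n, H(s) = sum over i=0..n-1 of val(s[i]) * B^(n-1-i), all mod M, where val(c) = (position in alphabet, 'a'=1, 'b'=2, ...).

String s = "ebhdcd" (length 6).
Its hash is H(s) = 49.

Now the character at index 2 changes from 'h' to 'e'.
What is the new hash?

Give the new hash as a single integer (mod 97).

Answer: 62

Derivation:
val('h') = 8, val('e') = 5
Position k = 2, exponent = n-1-k = 3
B^3 mod M = 5^3 mod 97 = 28
Delta = (5 - 8) * 28 mod 97 = 13
New hash = (49 + 13) mod 97 = 62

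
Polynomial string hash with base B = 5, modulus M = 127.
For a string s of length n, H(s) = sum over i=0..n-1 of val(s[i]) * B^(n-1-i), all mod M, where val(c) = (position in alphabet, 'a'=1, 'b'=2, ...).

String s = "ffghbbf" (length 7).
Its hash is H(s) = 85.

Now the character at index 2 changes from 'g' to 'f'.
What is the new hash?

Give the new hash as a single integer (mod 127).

Answer: 95

Derivation:
val('g') = 7, val('f') = 6
Position k = 2, exponent = n-1-k = 4
B^4 mod M = 5^4 mod 127 = 117
Delta = (6 - 7) * 117 mod 127 = 10
New hash = (85 + 10) mod 127 = 95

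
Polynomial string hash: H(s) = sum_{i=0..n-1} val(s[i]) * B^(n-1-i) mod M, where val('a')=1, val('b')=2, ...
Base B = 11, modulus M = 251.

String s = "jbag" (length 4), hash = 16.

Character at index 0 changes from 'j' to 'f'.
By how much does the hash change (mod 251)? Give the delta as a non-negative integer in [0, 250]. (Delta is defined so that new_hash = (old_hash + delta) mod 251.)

Delta formula: (val(new) - val(old)) * B^(n-1-k) mod M
  val('f') - val('j') = 6 - 10 = -4
  B^(n-1-k) = 11^3 mod 251 = 76
  Delta = -4 * 76 mod 251 = 198

Answer: 198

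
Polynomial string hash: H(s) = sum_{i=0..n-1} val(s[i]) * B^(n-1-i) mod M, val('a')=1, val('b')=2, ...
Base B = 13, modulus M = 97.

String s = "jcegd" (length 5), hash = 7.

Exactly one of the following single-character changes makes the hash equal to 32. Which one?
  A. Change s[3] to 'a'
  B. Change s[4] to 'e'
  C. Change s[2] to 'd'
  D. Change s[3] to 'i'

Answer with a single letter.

Option A: s[3]='g'->'a', delta=(1-7)*13^1 mod 97 = 19, hash=7+19 mod 97 = 26
Option B: s[4]='d'->'e', delta=(5-4)*13^0 mod 97 = 1, hash=7+1 mod 97 = 8
Option C: s[2]='e'->'d', delta=(4-5)*13^2 mod 97 = 25, hash=7+25 mod 97 = 32 <-- target
Option D: s[3]='g'->'i', delta=(9-7)*13^1 mod 97 = 26, hash=7+26 mod 97 = 33

Answer: C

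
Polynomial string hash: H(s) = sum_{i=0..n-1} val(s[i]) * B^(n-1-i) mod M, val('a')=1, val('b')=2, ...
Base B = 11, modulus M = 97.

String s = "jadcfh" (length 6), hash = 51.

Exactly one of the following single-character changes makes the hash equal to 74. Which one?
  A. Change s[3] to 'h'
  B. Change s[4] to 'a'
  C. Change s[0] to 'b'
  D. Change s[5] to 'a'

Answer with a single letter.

Option A: s[3]='c'->'h', delta=(8-3)*11^2 mod 97 = 23, hash=51+23 mod 97 = 74 <-- target
Option B: s[4]='f'->'a', delta=(1-6)*11^1 mod 97 = 42, hash=51+42 mod 97 = 93
Option C: s[0]='j'->'b', delta=(2-10)*11^5 mod 97 = 43, hash=51+43 mod 97 = 94
Option D: s[5]='h'->'a', delta=(1-8)*11^0 mod 97 = 90, hash=51+90 mod 97 = 44

Answer: A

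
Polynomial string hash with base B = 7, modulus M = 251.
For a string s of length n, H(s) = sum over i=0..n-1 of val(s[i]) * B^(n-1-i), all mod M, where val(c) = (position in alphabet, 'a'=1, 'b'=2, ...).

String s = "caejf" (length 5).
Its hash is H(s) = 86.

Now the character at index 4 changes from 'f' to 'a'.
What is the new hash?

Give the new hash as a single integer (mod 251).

Answer: 81

Derivation:
val('f') = 6, val('a') = 1
Position k = 4, exponent = n-1-k = 0
B^0 mod M = 7^0 mod 251 = 1
Delta = (1 - 6) * 1 mod 251 = 246
New hash = (86 + 246) mod 251 = 81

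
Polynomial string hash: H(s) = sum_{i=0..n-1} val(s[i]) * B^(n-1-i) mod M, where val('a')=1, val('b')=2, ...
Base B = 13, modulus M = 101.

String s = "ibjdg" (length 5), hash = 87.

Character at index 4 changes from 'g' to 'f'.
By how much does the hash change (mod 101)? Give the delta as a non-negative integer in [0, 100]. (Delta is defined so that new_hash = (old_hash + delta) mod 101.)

Answer: 100

Derivation:
Delta formula: (val(new) - val(old)) * B^(n-1-k) mod M
  val('f') - val('g') = 6 - 7 = -1
  B^(n-1-k) = 13^0 mod 101 = 1
  Delta = -1 * 1 mod 101 = 100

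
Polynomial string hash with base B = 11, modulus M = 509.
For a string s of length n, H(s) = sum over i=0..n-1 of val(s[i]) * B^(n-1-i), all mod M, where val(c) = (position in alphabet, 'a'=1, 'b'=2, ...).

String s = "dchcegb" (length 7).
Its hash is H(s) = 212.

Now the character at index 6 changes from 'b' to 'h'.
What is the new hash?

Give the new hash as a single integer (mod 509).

Answer: 218

Derivation:
val('b') = 2, val('h') = 8
Position k = 6, exponent = n-1-k = 0
B^0 mod M = 11^0 mod 509 = 1
Delta = (8 - 2) * 1 mod 509 = 6
New hash = (212 + 6) mod 509 = 218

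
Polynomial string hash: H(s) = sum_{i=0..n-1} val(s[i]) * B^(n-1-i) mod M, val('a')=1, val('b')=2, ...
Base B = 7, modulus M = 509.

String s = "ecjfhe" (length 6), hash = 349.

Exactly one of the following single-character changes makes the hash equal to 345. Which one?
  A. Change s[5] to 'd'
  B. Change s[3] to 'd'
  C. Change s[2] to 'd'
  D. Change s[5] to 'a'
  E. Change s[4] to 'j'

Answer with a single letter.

Option A: s[5]='e'->'d', delta=(4-5)*7^0 mod 509 = 508, hash=349+508 mod 509 = 348
Option B: s[3]='f'->'d', delta=(4-6)*7^2 mod 509 = 411, hash=349+411 mod 509 = 251
Option C: s[2]='j'->'d', delta=(4-10)*7^3 mod 509 = 487, hash=349+487 mod 509 = 327
Option D: s[5]='e'->'a', delta=(1-5)*7^0 mod 509 = 505, hash=349+505 mod 509 = 345 <-- target
Option E: s[4]='h'->'j', delta=(10-8)*7^1 mod 509 = 14, hash=349+14 mod 509 = 363

Answer: D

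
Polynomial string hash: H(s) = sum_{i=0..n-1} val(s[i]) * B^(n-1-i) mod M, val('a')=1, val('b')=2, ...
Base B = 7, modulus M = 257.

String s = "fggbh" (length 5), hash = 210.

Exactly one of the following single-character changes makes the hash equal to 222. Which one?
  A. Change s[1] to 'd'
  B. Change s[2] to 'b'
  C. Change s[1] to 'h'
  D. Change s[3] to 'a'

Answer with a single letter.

Answer: B

Derivation:
Option A: s[1]='g'->'d', delta=(4-7)*7^3 mod 257 = 256, hash=210+256 mod 257 = 209
Option B: s[2]='g'->'b', delta=(2-7)*7^2 mod 257 = 12, hash=210+12 mod 257 = 222 <-- target
Option C: s[1]='g'->'h', delta=(8-7)*7^3 mod 257 = 86, hash=210+86 mod 257 = 39
Option D: s[3]='b'->'a', delta=(1-2)*7^1 mod 257 = 250, hash=210+250 mod 257 = 203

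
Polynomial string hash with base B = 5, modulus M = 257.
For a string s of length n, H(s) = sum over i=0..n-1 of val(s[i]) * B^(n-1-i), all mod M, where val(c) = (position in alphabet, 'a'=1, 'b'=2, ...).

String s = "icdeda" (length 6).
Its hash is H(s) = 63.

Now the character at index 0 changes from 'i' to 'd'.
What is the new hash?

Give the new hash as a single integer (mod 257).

val('i') = 9, val('d') = 4
Position k = 0, exponent = n-1-k = 5
B^5 mod M = 5^5 mod 257 = 41
Delta = (4 - 9) * 41 mod 257 = 52
New hash = (63 + 52) mod 257 = 115

Answer: 115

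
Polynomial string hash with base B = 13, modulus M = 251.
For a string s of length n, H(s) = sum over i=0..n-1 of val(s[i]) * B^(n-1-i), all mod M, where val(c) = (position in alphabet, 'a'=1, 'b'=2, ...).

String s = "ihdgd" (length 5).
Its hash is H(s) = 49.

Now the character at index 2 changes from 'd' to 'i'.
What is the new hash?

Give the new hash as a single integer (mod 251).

val('d') = 4, val('i') = 9
Position k = 2, exponent = n-1-k = 2
B^2 mod M = 13^2 mod 251 = 169
Delta = (9 - 4) * 169 mod 251 = 92
New hash = (49 + 92) mod 251 = 141

Answer: 141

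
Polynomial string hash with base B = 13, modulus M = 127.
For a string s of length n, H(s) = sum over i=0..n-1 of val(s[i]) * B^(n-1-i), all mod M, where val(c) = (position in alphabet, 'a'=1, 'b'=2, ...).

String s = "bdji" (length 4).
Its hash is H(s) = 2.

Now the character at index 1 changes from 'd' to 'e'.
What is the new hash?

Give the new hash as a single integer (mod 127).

val('d') = 4, val('e') = 5
Position k = 1, exponent = n-1-k = 2
B^2 mod M = 13^2 mod 127 = 42
Delta = (5 - 4) * 42 mod 127 = 42
New hash = (2 + 42) mod 127 = 44

Answer: 44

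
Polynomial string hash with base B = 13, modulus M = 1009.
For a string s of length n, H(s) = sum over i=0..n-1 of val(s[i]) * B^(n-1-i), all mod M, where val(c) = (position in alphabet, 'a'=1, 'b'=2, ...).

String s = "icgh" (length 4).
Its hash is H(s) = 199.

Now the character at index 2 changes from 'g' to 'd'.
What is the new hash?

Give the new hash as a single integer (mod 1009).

Answer: 160

Derivation:
val('g') = 7, val('d') = 4
Position k = 2, exponent = n-1-k = 1
B^1 mod M = 13^1 mod 1009 = 13
Delta = (4 - 7) * 13 mod 1009 = 970
New hash = (199 + 970) mod 1009 = 160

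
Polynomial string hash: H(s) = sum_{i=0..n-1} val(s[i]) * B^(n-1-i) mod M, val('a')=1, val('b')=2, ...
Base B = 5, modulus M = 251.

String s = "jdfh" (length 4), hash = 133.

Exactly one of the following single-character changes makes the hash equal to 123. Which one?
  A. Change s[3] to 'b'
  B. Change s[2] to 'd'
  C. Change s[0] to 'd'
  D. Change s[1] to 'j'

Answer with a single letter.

Answer: B

Derivation:
Option A: s[3]='h'->'b', delta=(2-8)*5^0 mod 251 = 245, hash=133+245 mod 251 = 127
Option B: s[2]='f'->'d', delta=(4-6)*5^1 mod 251 = 241, hash=133+241 mod 251 = 123 <-- target
Option C: s[0]='j'->'d', delta=(4-10)*5^3 mod 251 = 3, hash=133+3 mod 251 = 136
Option D: s[1]='d'->'j', delta=(10-4)*5^2 mod 251 = 150, hash=133+150 mod 251 = 32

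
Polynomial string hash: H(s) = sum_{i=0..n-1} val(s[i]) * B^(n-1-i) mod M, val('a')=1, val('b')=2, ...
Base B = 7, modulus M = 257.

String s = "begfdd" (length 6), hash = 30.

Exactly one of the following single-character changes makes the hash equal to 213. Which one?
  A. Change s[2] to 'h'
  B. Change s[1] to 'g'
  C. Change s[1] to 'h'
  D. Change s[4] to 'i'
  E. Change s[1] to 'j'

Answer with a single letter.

Answer: E

Derivation:
Option A: s[2]='g'->'h', delta=(8-7)*7^3 mod 257 = 86, hash=30+86 mod 257 = 116
Option B: s[1]='e'->'g', delta=(7-5)*7^4 mod 257 = 176, hash=30+176 mod 257 = 206
Option C: s[1]='e'->'h', delta=(8-5)*7^4 mod 257 = 7, hash=30+7 mod 257 = 37
Option D: s[4]='d'->'i', delta=(9-4)*7^1 mod 257 = 35, hash=30+35 mod 257 = 65
Option E: s[1]='e'->'j', delta=(10-5)*7^4 mod 257 = 183, hash=30+183 mod 257 = 213 <-- target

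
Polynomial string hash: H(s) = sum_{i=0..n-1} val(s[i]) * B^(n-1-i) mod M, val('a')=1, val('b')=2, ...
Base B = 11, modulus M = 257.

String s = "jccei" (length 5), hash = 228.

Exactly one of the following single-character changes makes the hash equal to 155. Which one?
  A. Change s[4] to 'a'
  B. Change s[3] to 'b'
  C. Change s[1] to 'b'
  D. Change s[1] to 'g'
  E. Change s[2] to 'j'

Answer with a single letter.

Answer: D

Derivation:
Option A: s[4]='i'->'a', delta=(1-9)*11^0 mod 257 = 249, hash=228+249 mod 257 = 220
Option B: s[3]='e'->'b', delta=(2-5)*11^1 mod 257 = 224, hash=228+224 mod 257 = 195
Option C: s[1]='c'->'b', delta=(2-3)*11^3 mod 257 = 211, hash=228+211 mod 257 = 182
Option D: s[1]='c'->'g', delta=(7-3)*11^3 mod 257 = 184, hash=228+184 mod 257 = 155 <-- target
Option E: s[2]='c'->'j', delta=(10-3)*11^2 mod 257 = 76, hash=228+76 mod 257 = 47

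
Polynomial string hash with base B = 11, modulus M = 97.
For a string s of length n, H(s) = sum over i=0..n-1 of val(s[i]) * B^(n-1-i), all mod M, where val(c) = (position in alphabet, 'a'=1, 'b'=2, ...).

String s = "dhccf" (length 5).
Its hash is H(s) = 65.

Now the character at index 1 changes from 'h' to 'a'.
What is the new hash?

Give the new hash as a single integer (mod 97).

val('h') = 8, val('a') = 1
Position k = 1, exponent = n-1-k = 3
B^3 mod M = 11^3 mod 97 = 70
Delta = (1 - 8) * 70 mod 97 = 92
New hash = (65 + 92) mod 97 = 60

Answer: 60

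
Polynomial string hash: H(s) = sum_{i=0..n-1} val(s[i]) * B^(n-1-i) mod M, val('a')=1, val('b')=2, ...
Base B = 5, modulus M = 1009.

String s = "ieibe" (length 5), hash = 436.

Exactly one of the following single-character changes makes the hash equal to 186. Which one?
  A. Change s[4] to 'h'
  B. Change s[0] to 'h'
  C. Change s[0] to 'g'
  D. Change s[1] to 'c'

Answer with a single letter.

Answer: D

Derivation:
Option A: s[4]='e'->'h', delta=(8-5)*5^0 mod 1009 = 3, hash=436+3 mod 1009 = 439
Option B: s[0]='i'->'h', delta=(8-9)*5^4 mod 1009 = 384, hash=436+384 mod 1009 = 820
Option C: s[0]='i'->'g', delta=(7-9)*5^4 mod 1009 = 768, hash=436+768 mod 1009 = 195
Option D: s[1]='e'->'c', delta=(3-5)*5^3 mod 1009 = 759, hash=436+759 mod 1009 = 186 <-- target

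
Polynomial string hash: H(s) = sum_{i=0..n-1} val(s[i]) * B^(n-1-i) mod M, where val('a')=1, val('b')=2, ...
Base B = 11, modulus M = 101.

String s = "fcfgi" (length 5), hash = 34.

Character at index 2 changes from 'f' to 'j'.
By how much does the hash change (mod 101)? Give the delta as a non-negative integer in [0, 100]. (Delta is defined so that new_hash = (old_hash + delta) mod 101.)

Answer: 80

Derivation:
Delta formula: (val(new) - val(old)) * B^(n-1-k) mod M
  val('j') - val('f') = 10 - 6 = 4
  B^(n-1-k) = 11^2 mod 101 = 20
  Delta = 4 * 20 mod 101 = 80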